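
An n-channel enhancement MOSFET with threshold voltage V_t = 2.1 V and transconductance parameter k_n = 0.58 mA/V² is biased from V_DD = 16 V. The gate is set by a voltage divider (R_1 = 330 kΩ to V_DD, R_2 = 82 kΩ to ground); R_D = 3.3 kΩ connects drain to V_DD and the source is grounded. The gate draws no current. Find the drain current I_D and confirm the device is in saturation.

V_G = V_DD·R_2/(R_1+R_2) = 16×82/412 = 3.18 V. With the source grounded, V_GS = V_G = 3.18 V.
Assume saturation: I_D = (k_n/2)(V_GS − V_t)² = (0.58/2)×(3.18 − 2.1)² = 0.29×1.08² = 0.341 mA.
V_DS = V_DD − I_D·R_D = 16 − 0.341×3.3 = 14.9 V.
Saturation requires V_DS ≥ V_GS − V_t = 1.08 V; 14.9 ≥ 1.08 ✓.

I_D ≈ 0.34 mA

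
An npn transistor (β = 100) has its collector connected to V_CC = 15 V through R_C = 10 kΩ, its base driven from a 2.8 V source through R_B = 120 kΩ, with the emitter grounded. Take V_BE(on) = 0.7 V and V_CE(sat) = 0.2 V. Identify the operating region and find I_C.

saturation; I_C ≈ 1.5 mA

Assume active: I_B = (2.8 − 0.7)/120 = 0.0175 mA, giving I_C = β·I_B = 1.75 mA.
But then V_CE = 15 − 1.75×10 = -2.5 V < V_CE(sat) = 0.2 V — impossible in the active region.
So the transistor is saturated. With V_CE = 0.2 V, I_C = (V_CC − 0.2)/R_C = 14.8/10 = 1.48 mA.
Check: β·I_B = 1.75 mA > I_C = 1.48 mA, confirming saturation.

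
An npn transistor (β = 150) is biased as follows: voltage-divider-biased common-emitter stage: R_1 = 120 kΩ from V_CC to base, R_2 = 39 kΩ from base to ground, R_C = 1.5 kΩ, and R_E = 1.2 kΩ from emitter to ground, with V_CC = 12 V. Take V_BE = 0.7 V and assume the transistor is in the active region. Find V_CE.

Thevenize the base divider: V_Th = V_CC·R_2/(R_1+R_2) = 12×39/159 = 2.94 V, R_Th = R_1‖R_2 = 29.4 kΩ.
Base-emitter loop: V_Th = I_B·R_Th + V_BE + (β+1)I_B·R_E, so I_B = (2.94 − 0.7) / (29.4 + 151×1.2) = 0.0107 mA.
I_C = β·I_B = 150×0.0107 = 1.6 mA, and I_E = (β+1)I_B = 1.61 mA.
V_CE = V_CC − I_C·R_C − I_E·R_E = 12 − 1.6×1.5 − 1.61×1.2 = 7.67 V.
V_CE = 7.67 V > 0.2 V confirms active-region operation.

V_CE ≈ 7.7 V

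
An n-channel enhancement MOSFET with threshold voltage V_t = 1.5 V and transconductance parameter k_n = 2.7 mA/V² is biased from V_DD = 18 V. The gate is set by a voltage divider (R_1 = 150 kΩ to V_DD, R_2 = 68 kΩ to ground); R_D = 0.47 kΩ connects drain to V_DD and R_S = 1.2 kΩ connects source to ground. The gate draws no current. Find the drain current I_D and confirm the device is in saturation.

I_D ≈ 2.3 mA

V_G = V_DD·R_2/(R_1+R_2) = 18×68/218 = 5.61 V.
Assume saturation: I_D = (k_n/2)(V_GS − V_t)² with V_GS = V_G − I_D·R_S = 5.61 − 1.2·I_D.
Substituting gives 1.94·I_D² − 14.3·I_D + 22.9 = 0, with roots I_D = 2.33 or 5.04 mA.
The root I_D = 5.04 mA gives V_GS = -0.432 V ≤ V_t, so take I_D = 2.33 mA.
Then V_GS = 2.81 V and V_DS = V_DD − I_D(R_D+R_S) = 18 − 2.33×1.67 = 14.1 V.
Saturation requires V_DS ≥ V_GS − V_t = 1.31 V; 14.1 ≥ 1.31 ✓.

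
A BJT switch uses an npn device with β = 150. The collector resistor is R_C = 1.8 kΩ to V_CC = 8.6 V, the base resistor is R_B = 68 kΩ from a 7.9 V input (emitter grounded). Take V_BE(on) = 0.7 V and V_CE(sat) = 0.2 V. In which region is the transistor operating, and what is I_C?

Assume active: I_B = (7.9 − 0.7)/68 = 0.106 mA, giving I_C = β·I_B = 15.9 mA.
But then V_CE = 8.6 − 15.9×1.8 = -20 V < V_CE(sat) = 0.2 V — impossible in the active region.
So the transistor is saturated. With V_CE = 0.2 V, I_C = (V_CC − 0.2)/R_C = 8.4/1.8 = 4.67 mA.
Check: β·I_B = 15.9 mA > I_C = 4.67 mA, confirming saturation.

saturation; I_C ≈ 4.7 mA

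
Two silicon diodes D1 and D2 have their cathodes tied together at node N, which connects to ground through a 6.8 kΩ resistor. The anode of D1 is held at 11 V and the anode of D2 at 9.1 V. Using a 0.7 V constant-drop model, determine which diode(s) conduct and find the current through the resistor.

Assume both conduct. Then node N would need to be at both 11−0.7 = 10.3 V and 9.1−0.7 = 8.4 V, which is impossible.
Assume only D1 conducts: V_N = 11 − 0.7 = 10.3 V, so I_R = 10.3/6.8 = 1.51 mA.
Check D2: its anode-to-cathode voltage is 9.1 − 10.3 = -1.2 V < 0.7 V, so it is off. The assumption is consistent.

Only D1 conducts; I_R ≈ 1.5 mA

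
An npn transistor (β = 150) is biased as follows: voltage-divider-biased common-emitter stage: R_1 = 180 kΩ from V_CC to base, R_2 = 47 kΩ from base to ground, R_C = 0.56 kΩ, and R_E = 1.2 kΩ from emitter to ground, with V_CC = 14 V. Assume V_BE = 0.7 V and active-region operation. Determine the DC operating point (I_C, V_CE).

I_C ≈ 1.5 mA, V_CE ≈ 11 V

Thevenize the base divider: V_Th = V_CC·R_2/(R_1+R_2) = 14×47/227 = 2.9 V, R_Th = R_1‖R_2 = 37.3 kΩ.
Base-emitter loop: V_Th = I_B·R_Th + V_BE + (β+1)I_B·R_E, so I_B = (2.9 − 0.7) / (37.3 + 151×1.2) = 0.0101 mA.
I_C = β·I_B = 150×0.0101 = 1.51 mA, and I_E = (β+1)I_B = 1.52 mA.
V_CE = V_CC − I_C·R_C − I_E·R_E = 14 − 1.51×0.56 − 1.52×1.2 = 11.3 V.
V_CE = 11.3 V > 0.2 V confirms active-region operation.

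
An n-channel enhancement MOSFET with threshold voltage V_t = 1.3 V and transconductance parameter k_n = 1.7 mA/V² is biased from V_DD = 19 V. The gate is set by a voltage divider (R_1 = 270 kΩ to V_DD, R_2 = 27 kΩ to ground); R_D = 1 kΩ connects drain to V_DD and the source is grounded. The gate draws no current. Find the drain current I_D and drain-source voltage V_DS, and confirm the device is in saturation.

V_G = V_DD·R_2/(R_1+R_2) = 19×27/297 = 1.73 V. With the source grounded, V_GS = V_G = 1.73 V.
Assume saturation: I_D = (k_n/2)(V_GS − V_t)² = (1.7/2)×(1.73 − 1.3)² = 0.85×0.427² = 0.155 mA.
V_DS = V_DD − I_D·R_D = 19 − 0.155×1 = 18.8 V.
Saturation requires V_DS ≥ V_GS − V_t = 0.427 V; 18.8 ≥ 0.427 ✓.

I_D ≈ 0.16 mA, V_DS ≈ 19 V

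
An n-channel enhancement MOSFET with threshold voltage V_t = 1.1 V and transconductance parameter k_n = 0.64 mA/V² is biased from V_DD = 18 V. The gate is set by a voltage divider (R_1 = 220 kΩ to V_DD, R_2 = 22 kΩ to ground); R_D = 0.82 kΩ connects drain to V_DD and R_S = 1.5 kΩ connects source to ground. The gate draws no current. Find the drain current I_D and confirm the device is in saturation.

V_G = V_DD·R_2/(R_1+R_2) = 18×22/242 = 1.64 V.
Assume saturation: I_D = (k_n/2)(V_GS − V_t)² with V_GS = V_G − I_D·R_S = 1.64 − 1.5·I_D.
Substituting gives 0.72·I_D² − 1.51·I_D + 0.0921 = 0, with roots I_D = 0.0626 or 2.04 mA.
The root I_D = 2.04 mA gives V_GS = -1.43 V ≤ V_t, so take I_D = 0.0626 mA.
Then V_GS = 1.54 V and V_DS = V_DD − I_D(R_D+R_S) = 18 − 0.0626×2.32 = 17.9 V.
Saturation requires V_DS ≥ V_GS − V_t = 0.442 V; 17.9 ≥ 0.442 ✓.

I_D ≈ 0.063 mA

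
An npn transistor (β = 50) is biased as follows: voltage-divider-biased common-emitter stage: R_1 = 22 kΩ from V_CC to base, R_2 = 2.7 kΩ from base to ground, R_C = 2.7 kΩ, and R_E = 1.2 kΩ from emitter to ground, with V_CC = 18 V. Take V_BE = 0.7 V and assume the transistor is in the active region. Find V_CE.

V_CE ≈ 14 V

Thevenize the base divider: V_Th = V_CC·R_2/(R_1+R_2) = 18×2.7/24.7 = 1.97 V, R_Th = R_1‖R_2 = 2.4 kΩ.
Base-emitter loop: V_Th = I_B·R_Th + V_BE + (β+1)I_B·R_E, so I_B = (1.97 − 0.7) / (2.4 + 51×1.2) = 0.0199 mA.
I_C = β·I_B = 50×0.0199 = 0.996 mA, and I_E = (β+1)I_B = 1.02 mA.
V_CE = V_CC − I_C·R_C − I_E·R_E = 18 − 0.996×2.7 − 1.02×1.2 = 14.1 V.
V_CE = 14.1 V > 0.2 V confirms active-region operation.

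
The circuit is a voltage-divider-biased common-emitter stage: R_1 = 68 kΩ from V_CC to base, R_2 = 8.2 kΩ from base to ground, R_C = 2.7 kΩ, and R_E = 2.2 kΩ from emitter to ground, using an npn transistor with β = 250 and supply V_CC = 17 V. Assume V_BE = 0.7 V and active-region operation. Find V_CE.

Thevenize the base divider: V_Th = V_CC·R_2/(R_1+R_2) = 17×8.2/76.2 = 1.83 V, R_Th = R_1‖R_2 = 7.32 kΩ.
Base-emitter loop: V_Th = I_B·R_Th + V_BE + (β+1)I_B·R_E, so I_B = (1.83 − 0.7) / (7.32 + 251×2.2) = 0.00202 mA.
I_C = β·I_B = 250×0.00202 = 0.505 mA, and I_E = (β+1)I_B = 0.507 mA.
V_CE = V_CC − I_C·R_C − I_E·R_E = 17 − 0.505×2.7 − 0.507×2.2 = 14.5 V.
V_CE = 14.5 V > 0.2 V confirms active-region operation.

V_CE ≈ 15 V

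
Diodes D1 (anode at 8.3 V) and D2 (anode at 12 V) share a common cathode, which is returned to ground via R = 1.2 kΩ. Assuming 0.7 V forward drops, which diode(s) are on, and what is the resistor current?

Only D2 conducts; I_R ≈ 9.4 mA

Assume both conduct. Then node N would need to be at both 8.3−0.7 = 7.6 V and 12−0.7 = 11.3 V, which is impossible.
Assume only D2 conducts: V_N = 12 − 0.7 = 11.3 V, so I_R = 11.3/1.2 = 9.42 mA.
Check D1: its anode-to-cathode voltage is 8.3 − 11.3 = -3 V < 0.7 V, so it is off. The assumption is consistent.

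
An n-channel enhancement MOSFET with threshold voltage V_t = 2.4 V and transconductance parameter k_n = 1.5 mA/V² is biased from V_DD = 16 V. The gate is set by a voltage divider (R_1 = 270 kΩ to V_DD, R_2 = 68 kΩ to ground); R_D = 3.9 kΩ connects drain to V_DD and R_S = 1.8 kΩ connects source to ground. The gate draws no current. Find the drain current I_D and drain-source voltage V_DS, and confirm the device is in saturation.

I_D ≈ 0.18 mA, V_DS ≈ 15 V

V_G = V_DD·R_2/(R_1+R_2) = 16×68/338 = 3.22 V.
Assume saturation: I_D = (k_n/2)(V_GS − V_t)² with V_GS = V_G − I_D·R_S = 3.22 − 1.8·I_D.
Substituting gives 2.43·I_D² − 3.21·I_D + 0.503 = 0, with roots I_D = 0.182 or 1.14 mA.
The root I_D = 1.14 mA gives V_GS = 1.17 V ≤ V_t, so take I_D = 0.182 mA.
Then V_GS = 2.89 V and V_DS = V_DD − I_D(R_D+R_S) = 16 − 0.182×5.7 = 15 V.
Saturation requires V_DS ≥ V_GS − V_t = 0.492 V; 15 ≥ 0.492 ✓.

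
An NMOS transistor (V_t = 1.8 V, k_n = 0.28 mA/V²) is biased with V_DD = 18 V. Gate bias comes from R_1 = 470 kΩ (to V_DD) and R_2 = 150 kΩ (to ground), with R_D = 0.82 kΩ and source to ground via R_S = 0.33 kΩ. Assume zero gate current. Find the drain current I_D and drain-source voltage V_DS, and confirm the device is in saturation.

I_D ≈ 0.75 mA, V_DS ≈ 17 V

V_G = V_DD·R_2/(R_1+R_2) = 18×150/620 = 4.35 V.
Assume saturation: I_D = (k_n/2)(V_GS − V_t)² with V_GS = V_G − I_D·R_S = 4.35 − 0.33·I_D.
Substituting gives 0.0152·I_D² − 1.24·I_D + 0.914 = 0, with roots I_D = 0.746 or 80.3 mA.
The root I_D = 80.3 mA gives V_GS = -22.2 V ≤ V_t, so take I_D = 0.746 mA.
Then V_GS = 4.11 V and V_DS = V_DD − I_D(R_D+R_S) = 18 − 0.746×1.15 = 17.1 V.
Saturation requires V_DS ≥ V_GS − V_t = 2.31 V; 17.1 ≥ 2.31 ✓.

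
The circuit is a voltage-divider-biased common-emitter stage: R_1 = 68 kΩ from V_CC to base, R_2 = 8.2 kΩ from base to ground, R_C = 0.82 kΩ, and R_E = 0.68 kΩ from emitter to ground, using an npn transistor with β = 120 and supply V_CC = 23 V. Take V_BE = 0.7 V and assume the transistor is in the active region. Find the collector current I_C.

Thevenize the base divider: V_Th = V_CC·R_2/(R_1+R_2) = 23×8.2/76.2 = 2.48 V, R_Th = R_1‖R_2 = 7.32 kΩ.
Base-emitter loop: V_Th = I_B·R_Th + V_BE + (β+1)I_B·R_E, so I_B = (2.48 − 0.7) / (7.32 + 121×0.68) = 0.0198 mA.
I_C = β·I_B = 120×0.0198 = 2.38 mA, and I_E = (β+1)I_B = 2.4 mA.
V_CE = V_CC − I_C·R_C − I_E·R_E = 23 − 2.38×0.82 − 2.4×0.68 = 19.4 V.
V_CE = 19.4 V > 0.2 V confirms active-region operation.

I_C ≈ 2.4 mA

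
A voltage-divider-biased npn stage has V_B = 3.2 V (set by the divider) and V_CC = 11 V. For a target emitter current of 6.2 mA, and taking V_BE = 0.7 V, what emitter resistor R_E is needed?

R_E ≈ 0.4 kΩ

V_E = V_B − V_BE = 3.2 − 0.7 = 2.5 V.
R_E = V_E / I_E = 2.5 / 6.2 = 0.403 kΩ.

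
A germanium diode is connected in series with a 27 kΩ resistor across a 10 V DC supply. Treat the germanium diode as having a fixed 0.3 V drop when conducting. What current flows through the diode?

I ≈ 0.36 mA

KVL around the loop: 10 = V_D + I·R = 0.3 + I × 27 kΩ.
So I = (10 − 0.3) / 27 kΩ = 9.7 / 27 = 0.359 mA.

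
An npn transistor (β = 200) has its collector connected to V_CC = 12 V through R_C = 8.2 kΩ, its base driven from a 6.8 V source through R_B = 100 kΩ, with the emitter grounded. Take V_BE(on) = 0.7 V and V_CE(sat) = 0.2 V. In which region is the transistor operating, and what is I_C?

saturation; I_C ≈ 1.4 mA

Assume active: I_B = (6.8 − 0.7)/100 = 0.061 mA, giving I_C = β·I_B = 12.2 mA.
But then V_CE = 12 − 12.2×8.2 = -88 V < V_CE(sat) = 0.2 V — impossible in the active region.
So the transistor is saturated. With V_CE = 0.2 V, I_C = (V_CC − 0.2)/R_C = 11.8/8.2 = 1.44 mA.
Check: β·I_B = 12.2 mA > I_C = 1.44 mA, confirming saturation.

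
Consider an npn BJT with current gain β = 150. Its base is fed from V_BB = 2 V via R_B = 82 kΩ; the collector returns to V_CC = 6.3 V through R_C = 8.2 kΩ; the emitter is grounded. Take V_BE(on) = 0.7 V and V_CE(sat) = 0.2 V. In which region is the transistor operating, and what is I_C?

saturation; I_C ≈ 0.74 mA

Assume active: I_B = (2 − 0.7)/82 = 0.0159 mA, giving I_C = β·I_B = 2.38 mA.
But then V_CE = 6.3 − 2.38×8.2 = -13.2 V < V_CE(sat) = 0.2 V — impossible in the active region.
So the transistor is saturated. With V_CE = 0.2 V, I_C = (V_CC − 0.2)/R_C = 6.1/8.2 = 0.744 mA.
Check: β·I_B = 2.38 mA > I_C = 0.744 mA, confirming saturation.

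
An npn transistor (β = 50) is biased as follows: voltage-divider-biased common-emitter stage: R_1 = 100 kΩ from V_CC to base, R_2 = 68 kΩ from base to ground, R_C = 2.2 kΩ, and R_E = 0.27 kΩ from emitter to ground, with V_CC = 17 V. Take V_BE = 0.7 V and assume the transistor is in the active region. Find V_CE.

Thevenize the base divider: V_Th = V_CC·R_2/(R_1+R_2) = 17×68/168 = 6.88 V, R_Th = R_1‖R_2 = 40.5 kΩ.
Base-emitter loop: V_Th = I_B·R_Th + V_BE + (β+1)I_B·R_E, so I_B = (6.88 − 0.7) / (40.5 + 51×0.27) = 0.114 mA.
I_C = β·I_B = 50×0.114 = 5.7 mA, and I_E = (β+1)I_B = 5.81 mA.
V_CE = V_CC − I_C·R_C − I_E·R_E = 17 − 5.7×2.2 − 5.81×0.27 = 2.9 V.
V_CE = 2.9 V > 0.2 V confirms active-region operation.

V_CE ≈ 2.9 V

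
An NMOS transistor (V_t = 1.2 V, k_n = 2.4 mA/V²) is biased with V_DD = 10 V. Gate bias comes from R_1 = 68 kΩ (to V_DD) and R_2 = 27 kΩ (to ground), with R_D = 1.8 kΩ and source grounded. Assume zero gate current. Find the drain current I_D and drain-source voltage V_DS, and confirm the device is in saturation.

I_D ≈ 3.2 mA, V_DS ≈ 4.2 V

V_G = V_DD·R_2/(R_1+R_2) = 10×27/95 = 2.84 V. With the source grounded, V_GS = V_G = 2.84 V.
Assume saturation: I_D = (k_n/2)(V_GS − V_t)² = (2.4/2)×(2.84 − 1.2)² = 1.2×1.64² = 3.24 mA.
V_DS = V_DD − I_D·R_D = 10 − 3.24×1.8 = 4.18 V.
Saturation requires V_DS ≥ V_GS − V_t = 1.64 V; 4.18 ≥ 1.64 ✓.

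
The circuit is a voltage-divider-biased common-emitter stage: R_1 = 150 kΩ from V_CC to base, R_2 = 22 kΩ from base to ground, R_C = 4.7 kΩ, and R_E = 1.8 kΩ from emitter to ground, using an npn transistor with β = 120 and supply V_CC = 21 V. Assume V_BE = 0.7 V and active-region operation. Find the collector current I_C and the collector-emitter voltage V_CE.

I_C ≈ 1 mA, V_CE ≈ 14 V

Thevenize the base divider: V_Th = V_CC·R_2/(R_1+R_2) = 21×22/172 = 2.69 V, R_Th = R_1‖R_2 = 19.2 kΩ.
Base-emitter loop: V_Th = I_B·R_Th + V_BE + (β+1)I_B·R_E, so I_B = (2.69 − 0.7) / (19.2 + 121×1.8) = 0.00838 mA.
I_C = β·I_B = 120×0.00838 = 1.01 mA, and I_E = (β+1)I_B = 1.01 mA.
V_CE = V_CC − I_C·R_C − I_E·R_E = 21 − 1.01×4.7 − 1.01×1.8 = 14.4 V.
V_CE = 14.4 V > 0.2 V confirms active-region operation.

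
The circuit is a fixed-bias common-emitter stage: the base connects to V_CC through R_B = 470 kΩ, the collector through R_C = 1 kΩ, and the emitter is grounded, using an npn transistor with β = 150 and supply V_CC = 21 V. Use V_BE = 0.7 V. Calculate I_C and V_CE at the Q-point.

Base loop: V_CC = I_B·R_B + V_BE, so I_B = (21 − 0.7)/470 kΩ = 0.0432 mA.
In the active region I_C = β·I_B = 150 × 0.0432 = 6.48 mA.
Collector loop: V_CE = V_CC − I_C·R_C = 21 − 6.48×1 = 14.5 V.
Since V_CE = 14.5 V > V_CE(sat) ≈ 0.2 V, the transistor is in the active region as assumed.

I_C ≈ 6.5 mA, V_CE ≈ 15 V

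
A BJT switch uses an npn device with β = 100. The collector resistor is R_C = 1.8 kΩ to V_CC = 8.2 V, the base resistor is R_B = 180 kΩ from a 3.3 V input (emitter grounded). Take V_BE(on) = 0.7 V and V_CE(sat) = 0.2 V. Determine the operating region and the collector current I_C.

Assume active. Base-emitter loop: I_B = (V_BB − V_BE)/R_B = (3.3 − 0.7)/180 = 0.0144 mA.
I_C = β·I_B = 100×0.0144 = 1.44 mA.
V_CE = V_CC − I_C·R_C = 8.2 − 1.44×1.8 = 5.6 V > V_CE(sat), so the active-region assumption holds.

active; I_C ≈ 1.4 mA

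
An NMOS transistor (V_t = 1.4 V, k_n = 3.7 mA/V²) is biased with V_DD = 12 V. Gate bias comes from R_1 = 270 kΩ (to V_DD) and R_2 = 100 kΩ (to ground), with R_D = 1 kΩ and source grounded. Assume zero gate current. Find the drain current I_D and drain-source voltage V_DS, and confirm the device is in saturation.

I_D ≈ 6.3 mA, V_DS ≈ 5.7 V

V_G = V_DD·R_2/(R_1+R_2) = 12×100/370 = 3.24 V. With the source grounded, V_GS = V_G = 3.24 V.
Assume saturation: I_D = (k_n/2)(V_GS − V_t)² = (3.7/2)×(3.24 − 1.4)² = 1.85×1.84² = 6.29 mA.
V_DS = V_DD − I_D·R_D = 12 − 6.29×1 = 5.71 V.
Saturation requires V_DS ≥ V_GS − V_t = 1.84 V; 5.71 ≥ 1.84 ✓.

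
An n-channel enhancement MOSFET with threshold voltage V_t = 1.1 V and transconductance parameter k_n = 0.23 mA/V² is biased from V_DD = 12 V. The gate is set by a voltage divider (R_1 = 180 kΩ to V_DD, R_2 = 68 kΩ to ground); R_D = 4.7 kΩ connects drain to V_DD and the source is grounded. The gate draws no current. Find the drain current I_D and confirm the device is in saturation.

I_D ≈ 0.55 mA

V_G = V_DD·R_2/(R_1+R_2) = 12×68/248 = 3.29 V. With the source grounded, V_GS = V_G = 3.29 V.
Assume saturation: I_D = (k_n/2)(V_GS − V_t)² = (0.23/2)×(3.29 − 1.1)² = 0.115×2.19² = 0.552 mA.
V_DS = V_DD − I_D·R_D = 12 − 0.552×4.7 = 9.41 V.
Saturation requires V_DS ≥ V_GS − V_t = 2.19 V; 9.41 ≥ 2.19 ✓.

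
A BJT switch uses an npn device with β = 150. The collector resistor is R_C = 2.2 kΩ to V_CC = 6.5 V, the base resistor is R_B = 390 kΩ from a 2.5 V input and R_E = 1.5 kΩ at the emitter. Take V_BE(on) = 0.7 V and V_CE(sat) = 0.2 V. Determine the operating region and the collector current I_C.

Assume active. Base-emitter loop: I_B = (V_BB − V_BE)/(R_B + (β+1)R_E) = (2.5 − 0.7)/(390 + 151×1.5) = 0.00292 mA.
I_C = β·I_B = 150×0.00292 = 0.438 mA.
V_CE = V_CC − I_C·R_C − I_E·R_E = 6.5 − 0.438×2.2 − 0.441×1.5 = 4.88 V > V_CE(sat), so the active-region assumption holds.

active; I_C ≈ 0.44 mA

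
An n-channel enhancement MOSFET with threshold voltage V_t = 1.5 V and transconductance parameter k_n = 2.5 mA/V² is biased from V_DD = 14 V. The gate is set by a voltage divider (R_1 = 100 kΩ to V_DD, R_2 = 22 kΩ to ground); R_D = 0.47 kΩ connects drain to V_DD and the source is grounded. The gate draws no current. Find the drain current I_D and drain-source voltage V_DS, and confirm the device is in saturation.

V_G = V_DD·R_2/(R_1+R_2) = 14×22/122 = 2.52 V. With the source grounded, V_GS = V_G = 2.52 V.
Assume saturation: I_D = (k_n/2)(V_GS − V_t)² = (2.5/2)×(2.52 − 1.5)² = 1.25×1.02² = 1.31 mA.
V_DS = V_DD − I_D·R_D = 14 − 1.31×0.47 = 13.4 V.
Saturation requires V_DS ≥ V_GS − V_t = 1.02 V; 13.4 ≥ 1.02 ✓.

I_D ≈ 1.3 mA, V_DS ≈ 13 V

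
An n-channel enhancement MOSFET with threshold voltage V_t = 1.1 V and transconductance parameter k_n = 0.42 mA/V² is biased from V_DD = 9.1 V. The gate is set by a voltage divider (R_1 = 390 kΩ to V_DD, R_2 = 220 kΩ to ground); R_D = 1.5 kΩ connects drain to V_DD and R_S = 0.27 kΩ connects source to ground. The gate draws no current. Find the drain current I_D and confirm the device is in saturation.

V_G = V_DD·R_2/(R_1+R_2) = 9.1×220/610 = 3.28 V.
Assume saturation: I_D = (k_n/2)(V_GS − V_t)² with V_GS = V_G − I_D·R_S = 3.28 − 0.27·I_D.
Substituting gives 0.0153·I_D² − 1.25·I_D + 1 = 0, with roots I_D = 0.81 or 80.7 mA.
The root I_D = 80.7 mA gives V_GS = -18.5 V ≤ V_t, so take I_D = 0.81 mA.
Then V_GS = 3.06 V and V_DS = V_DD − I_D(R_D+R_S) = 9.1 − 0.81×1.77 = 7.67 V.
Saturation requires V_DS ≥ V_GS − V_t = 1.96 V; 7.67 ≥ 1.96 ✓.

I_D ≈ 0.81 mA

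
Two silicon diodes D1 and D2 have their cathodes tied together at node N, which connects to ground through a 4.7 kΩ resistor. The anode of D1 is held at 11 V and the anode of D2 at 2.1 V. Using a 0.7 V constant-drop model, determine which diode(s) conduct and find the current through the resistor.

Assume both conduct. Then node N would need to be at both 11−0.7 = 10.3 V and 2.1−0.7 = 1.4 V, which is impossible.
Assume only D1 conducts: V_N = 11 − 0.7 = 10.3 V, so I_R = 10.3/4.7 = 2.19 mA.
Check D2: its anode-to-cathode voltage is 2.1 − 10.3 = -8.2 V < 0.7 V, so it is off. The assumption is consistent.

Only D1 conducts; I_R ≈ 2.2 mA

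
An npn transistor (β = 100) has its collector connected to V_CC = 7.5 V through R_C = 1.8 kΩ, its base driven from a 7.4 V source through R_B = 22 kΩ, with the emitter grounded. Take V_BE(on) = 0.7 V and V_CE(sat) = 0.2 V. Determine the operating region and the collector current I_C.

Assume active: I_B = (7.4 − 0.7)/22 = 0.305 mA, giving I_C = β·I_B = 30.5 mA.
But then V_CE = 7.5 − 30.5×1.8 = -47.3 V < V_CE(sat) = 0.2 V — impossible in the active region.
So the transistor is saturated. With V_CE = 0.2 V, I_C = (V_CC − 0.2)/R_C = 7.3/1.8 = 4.06 mA.
Check: β·I_B = 30.5 mA > I_C = 4.06 mA, confirming saturation.

saturation; I_C ≈ 4.1 mA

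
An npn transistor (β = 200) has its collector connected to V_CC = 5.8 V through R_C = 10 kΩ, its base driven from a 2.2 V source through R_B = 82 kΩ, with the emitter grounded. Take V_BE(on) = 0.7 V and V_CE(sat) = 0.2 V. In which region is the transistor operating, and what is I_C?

Assume active: I_B = (2.2 − 0.7)/82 = 0.0183 mA, giving I_C = β·I_B = 3.66 mA.
But then V_CE = 5.8 − 3.66×10 = -30.8 V < V_CE(sat) = 0.2 V — impossible in the active region.
So the transistor is saturated. With V_CE = 0.2 V, I_C = (V_CC − 0.2)/R_C = 5.6/10 = 0.56 mA.
Check: β·I_B = 3.66 mA > I_C = 0.56 mA, confirming saturation.

saturation; I_C ≈ 0.56 mA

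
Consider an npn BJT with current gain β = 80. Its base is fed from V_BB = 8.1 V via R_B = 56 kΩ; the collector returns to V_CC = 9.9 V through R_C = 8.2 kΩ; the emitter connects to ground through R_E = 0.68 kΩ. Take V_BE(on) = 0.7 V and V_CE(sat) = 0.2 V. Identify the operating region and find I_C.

saturation; I_C ≈ 1.1 mA

Assume active: I_B = (8.1 − 0.7)/(56 + 81×0.68) = 0.0666 mA, I_C = β·I_B = 5.33 mA.
Then V_CE = 9.9 − 5.33×8.2 − 5.4×0.68 = -37.5 V < 0.2 V — the active assumption fails.
Re-solve with V_CE = 0.2 V. KCL at the emitter: V_E/R_E = (V_BB−0.7−V_E)/R_B + (V_CC−0.2−V_E)/R_C, giving V_E = 0.817 V.
I_C = (V_CC − 0.2 − V_E)/R_C = (9.7 − 0.817)/8.2 = 1.08 mA.
Check: I_B = (7.4 − 0.817)/56 = 0.118 mA, and β·I_B = 9.4 mA > I_C, confirming saturation.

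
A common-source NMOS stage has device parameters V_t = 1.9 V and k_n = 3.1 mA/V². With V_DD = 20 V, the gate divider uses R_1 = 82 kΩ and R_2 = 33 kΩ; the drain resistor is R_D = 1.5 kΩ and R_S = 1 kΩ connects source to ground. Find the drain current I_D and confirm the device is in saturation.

I_D ≈ 2.6 mA

V_G = V_DD·R_2/(R_1+R_2) = 20×33/115 = 5.74 V.
Assume saturation: I_D = (k_n/2)(V_GS − V_t)² with V_GS = V_G − I_D·R_S = 5.74 − 1·I_D.
Substituting gives 1.55·I_D² − 12.9·I_D + 22.8 = 0, with roots I_D = 2.56 or 5.77 mA.
The root I_D = 5.77 mA gives V_GS = -0.0291 V ≤ V_t, so take I_D = 2.56 mA.
Then V_GS = 3.18 V and V_DS = V_DD − I_D(R_D+R_S) = 20 − 2.56×2.5 = 13.6 V.
Saturation requires V_DS ≥ V_GS − V_t = 1.28 V; 13.6 ≥ 1.28 ✓.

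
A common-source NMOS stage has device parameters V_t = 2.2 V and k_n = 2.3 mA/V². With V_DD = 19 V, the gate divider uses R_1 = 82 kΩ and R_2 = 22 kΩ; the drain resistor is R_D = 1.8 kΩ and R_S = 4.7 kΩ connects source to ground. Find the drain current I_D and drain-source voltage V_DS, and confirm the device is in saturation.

I_D ≈ 0.28 mA, V_DS ≈ 17 V

V_G = V_DD·R_2/(R_1+R_2) = 19×22/104 = 4.02 V.
Assume saturation: I_D = (k_n/2)(V_GS − V_t)² with V_GS = V_G − I_D·R_S = 4.02 − 4.7·I_D.
Substituting gives 25.4·I_D² − 20.7·I_D + 3.81 = 0, with roots I_D = 0.282 or 0.532 mA.
The root I_D = 0.532 mA gives V_GS = 1.52 V ≤ V_t, so take I_D = 0.282 mA.
Then V_GS = 2.69 V and V_DS = V_DD − I_D(R_D+R_S) = 19 − 0.282×6.5 = 17.2 V.
Saturation requires V_DS ≥ V_GS − V_t = 0.495 V; 17.2 ≥ 0.495 ✓.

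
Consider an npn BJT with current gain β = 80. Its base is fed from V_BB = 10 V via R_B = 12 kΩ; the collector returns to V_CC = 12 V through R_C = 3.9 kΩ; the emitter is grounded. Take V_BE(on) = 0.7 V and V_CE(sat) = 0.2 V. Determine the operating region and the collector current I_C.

saturation; I_C ≈ 3 mA

Assume active: I_B = (10 − 0.7)/12 = 0.775 mA, giving I_C = β·I_B = 62 mA.
But then V_CE = 12 − 62×3.9 = -230 V < V_CE(sat) = 0.2 V — impossible in the active region.
So the transistor is saturated. With V_CE = 0.2 V, I_C = (V_CC − 0.2)/R_C = 11.8/3.9 = 3.03 mA.
Check: β·I_B = 62 mA > I_C = 3.03 mA, confirming saturation.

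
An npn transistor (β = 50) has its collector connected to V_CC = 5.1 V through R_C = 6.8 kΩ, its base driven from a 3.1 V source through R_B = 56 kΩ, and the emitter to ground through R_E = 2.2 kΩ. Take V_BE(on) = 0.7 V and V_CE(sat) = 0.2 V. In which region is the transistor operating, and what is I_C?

saturation; I_C ≈ 0.54 mA

Assume active: I_B = (3.1 − 0.7)/(56 + 51×2.2) = 0.0143 mA, I_C = β·I_B = 0.713 mA.
Then V_CE = 5.1 − 0.713×6.8 − 0.728×2.2 = -1.35 V < 0.2 V — the active assumption fails.
Re-solve with V_CE = 0.2 V. KCL at the emitter: V_E/R_E = (V_BB−0.7−V_E)/R_B + (V_CC−0.2−V_E)/R_C, giving V_E = 1.23 V.
I_C = (V_CC − 0.2 − V_E)/R_C = (4.9 − 1.23)/6.8 = 0.539 mA.
Check: I_B = (2.4 − 1.23)/56 = 0.0208 mA, and β·I_B = 1.04 mA > I_C, confirming saturation.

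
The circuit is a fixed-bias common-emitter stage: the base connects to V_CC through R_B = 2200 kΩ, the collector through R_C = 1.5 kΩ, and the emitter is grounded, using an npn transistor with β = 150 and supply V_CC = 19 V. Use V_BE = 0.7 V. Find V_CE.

Base loop: V_CC = I_B·R_B + V_BE, so I_B = (19 − 0.7)/2200 kΩ = 0.00832 mA.
In the active region I_C = β·I_B = 150 × 0.00832 = 1.25 mA.
Collector loop: V_CE = V_CC − I_C·R_C = 19 − 1.25×1.5 = 17.1 V.
Since V_CE = 17.1 V > V_CE(sat) ≈ 0.2 V, the transistor is in the active region as assumed.

V_CE ≈ 17 V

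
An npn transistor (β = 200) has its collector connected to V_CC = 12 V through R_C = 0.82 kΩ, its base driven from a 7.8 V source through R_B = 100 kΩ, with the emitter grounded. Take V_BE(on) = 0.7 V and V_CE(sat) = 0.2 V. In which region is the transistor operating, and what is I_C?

active; I_C ≈ 14 mA

Assume active. Base-emitter loop: I_B = (V_BB − V_BE)/R_B = (7.8 − 0.7)/100 = 0.071 mA.
I_C = β·I_B = 200×0.071 = 14.2 mA.
V_CE = V_CC − I_C·R_C = 12 − 14.2×0.82 = 0.356 V > V_CE(sat), so the active-region assumption holds.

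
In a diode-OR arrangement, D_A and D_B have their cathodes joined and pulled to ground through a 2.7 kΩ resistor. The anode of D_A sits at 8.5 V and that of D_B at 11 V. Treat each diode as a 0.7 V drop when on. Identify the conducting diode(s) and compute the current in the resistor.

Assume both conduct. Then node N would need to be at both 8.5−0.7 = 7.8 V and 11−0.7 = 10.3 V, which is impossible.
Assume only D_B conducts: V_N = 11 − 0.7 = 10.3 V, so I_R = 10.3/2.7 = 3.81 mA.
Check D_A: its anode-to-cathode voltage is 8.5 − 10.3 = -1.8 V < 0.7 V, so it is off. The assumption is consistent.

Only D_B conducts; I_R ≈ 3.8 mA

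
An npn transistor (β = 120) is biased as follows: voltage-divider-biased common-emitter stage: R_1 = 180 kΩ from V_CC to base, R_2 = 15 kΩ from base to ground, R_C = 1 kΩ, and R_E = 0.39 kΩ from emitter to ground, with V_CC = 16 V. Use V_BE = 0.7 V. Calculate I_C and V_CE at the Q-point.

I_C ≈ 1 mA, V_CE ≈ 15 V

Thevenize the base divider: V_Th = V_CC·R_2/(R_1+R_2) = 16×15/195 = 1.23 V, R_Th = R_1‖R_2 = 13.8 kΩ.
Base-emitter loop: V_Th = I_B·R_Th + V_BE + (β+1)I_B·R_E, so I_B = (1.23 − 0.7) / (13.8 + 121×0.39) = 0.0087 mA.
I_C = β·I_B = 120×0.0087 = 1.04 mA, and I_E = (β+1)I_B = 1.05 mA.
V_CE = V_CC − I_C·R_C − I_E·R_E = 16 − 1.04×1 − 1.05×0.39 = 14.5 V.
V_CE = 14.5 V > 0.2 V confirms active-region operation.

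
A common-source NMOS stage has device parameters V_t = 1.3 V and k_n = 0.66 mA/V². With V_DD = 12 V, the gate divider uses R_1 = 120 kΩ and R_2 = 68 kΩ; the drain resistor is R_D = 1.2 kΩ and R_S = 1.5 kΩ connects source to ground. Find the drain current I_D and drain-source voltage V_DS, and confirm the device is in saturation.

V_G = V_DD·R_2/(R_1+R_2) = 12×68/188 = 4.34 V.
Assume saturation: I_D = (k_n/2)(V_GS − V_t)² with V_GS = V_G − I_D·R_S = 4.34 − 1.5·I_D.
Substituting gives 0.742·I_D² − 4.01·I_D + 3.05 = 0, with roots I_D = 0.916 or 4.48 mA.
The root I_D = 4.48 mA gives V_GS = -2.39 V ≤ V_t, so take I_D = 0.916 mA.
Then V_GS = 2.97 V and V_DS = V_DD − I_D(R_D+R_S) = 12 − 0.916×2.7 = 9.53 V.
Saturation requires V_DS ≥ V_GS − V_t = 1.67 V; 9.53 ≥ 1.67 ✓.

I_D ≈ 0.92 mA, V_DS ≈ 9.5 V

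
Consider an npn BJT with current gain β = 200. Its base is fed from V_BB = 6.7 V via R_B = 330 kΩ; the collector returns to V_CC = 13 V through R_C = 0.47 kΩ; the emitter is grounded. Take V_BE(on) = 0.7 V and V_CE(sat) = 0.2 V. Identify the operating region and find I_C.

active; I_C ≈ 3.6 mA

Assume active. Base-emitter loop: I_B = (V_BB − V_BE)/R_B = (6.7 − 0.7)/330 = 0.0182 mA.
I_C = β·I_B = 200×0.0182 = 3.64 mA.
V_CE = V_CC − I_C·R_C = 13 − 3.64×0.47 = 11.3 V > V_CE(sat), so the active-region assumption holds.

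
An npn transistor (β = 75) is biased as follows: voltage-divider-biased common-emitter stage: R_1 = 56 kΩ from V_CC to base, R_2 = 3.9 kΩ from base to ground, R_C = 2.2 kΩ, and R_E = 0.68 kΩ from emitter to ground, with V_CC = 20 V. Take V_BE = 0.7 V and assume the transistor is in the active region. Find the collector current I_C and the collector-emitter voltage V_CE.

I_C ≈ 0.82 mA, V_CE ≈ 18 V

Thevenize the base divider: V_Th = V_CC·R_2/(R_1+R_2) = 20×3.9/59.9 = 1.3 V, R_Th = R_1‖R_2 = 3.65 kΩ.
Base-emitter loop: V_Th = I_B·R_Th + V_BE + (β+1)I_B·R_E, so I_B = (1.3 − 0.7) / (3.65 + 76×0.68) = 0.0109 mA.
I_C = β·I_B = 75×0.0109 = 0.816 mA, and I_E = (β+1)I_B = 0.827 mA.
V_CE = V_CC − I_C·R_C − I_E·R_E = 20 − 0.816×2.2 − 0.827×0.68 = 17.6 V.
V_CE = 17.6 V > 0.2 V confirms active-region operation.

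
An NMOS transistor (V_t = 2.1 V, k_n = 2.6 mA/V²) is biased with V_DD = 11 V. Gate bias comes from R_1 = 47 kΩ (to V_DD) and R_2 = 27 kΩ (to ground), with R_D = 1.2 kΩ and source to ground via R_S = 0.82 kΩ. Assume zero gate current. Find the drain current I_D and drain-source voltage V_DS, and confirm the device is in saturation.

I_D ≈ 1.2 mA, V_DS ≈ 8.6 V

V_G = V_DD·R_2/(R_1+R_2) = 11×27/74 = 4.01 V.
Assume saturation: I_D = (k_n/2)(V_GS − V_t)² with V_GS = V_G − I_D·R_S = 4.01 − 0.82·I_D.
Substituting gives 0.874·I_D² − 5.08·I_D + 4.76 = 0, with roots I_D = 1.17 or 4.64 mA.
The root I_D = 4.64 mA gives V_GS = 0.211 V ≤ V_t, so take I_D = 1.17 mA.
Then V_GS = 3.05 V and V_DS = V_DD − I_D(R_D+R_S) = 11 − 1.17×2.02 = 8.63 V.
Saturation requires V_DS ≥ V_GS − V_t = 0.95 V; 8.63 ≥ 0.95 ✓.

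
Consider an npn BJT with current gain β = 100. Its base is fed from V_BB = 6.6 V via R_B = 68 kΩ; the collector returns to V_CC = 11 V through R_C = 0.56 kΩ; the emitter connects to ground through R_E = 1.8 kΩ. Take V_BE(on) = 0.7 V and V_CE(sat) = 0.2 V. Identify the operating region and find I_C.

Assume active. Base-emitter loop: I_B = (V_BB − V_BE)/(R_B + (β+1)R_E) = (6.6 − 0.7)/(68 + 101×1.8) = 0.0236 mA.
I_C = β·I_B = 100×0.0236 = 2.36 mA.
V_CE = V_CC − I_C·R_C − I_E·R_E = 11 − 2.36×0.56 − 2.39×1.8 = 5.38 V > V_CE(sat), so the active-region assumption holds.

active; I_C ≈ 2.4 mA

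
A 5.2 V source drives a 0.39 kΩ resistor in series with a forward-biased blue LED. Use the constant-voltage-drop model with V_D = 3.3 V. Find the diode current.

KVL around the loop: 5.2 = V_D + I·R = 3.3 + I × 0.39 kΩ.
So I = (5.2 − 3.3) / 0.39 kΩ = 1.9 / 0.39 = 4.87 mA.

I ≈ 4.9 mA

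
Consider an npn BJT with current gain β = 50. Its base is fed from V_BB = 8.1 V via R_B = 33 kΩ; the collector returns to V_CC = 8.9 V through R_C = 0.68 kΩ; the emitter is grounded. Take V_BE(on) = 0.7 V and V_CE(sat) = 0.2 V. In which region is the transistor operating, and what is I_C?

active; I_C ≈ 11 mA

Assume active. Base-emitter loop: I_B = (V_BB − V_BE)/R_B = (8.1 − 0.7)/33 = 0.224 mA.
I_C = β·I_B = 50×0.224 = 11.2 mA.
V_CE = V_CC − I_C·R_C = 8.9 − 11.2×0.68 = 1.28 V > V_CE(sat), so the active-region assumption holds.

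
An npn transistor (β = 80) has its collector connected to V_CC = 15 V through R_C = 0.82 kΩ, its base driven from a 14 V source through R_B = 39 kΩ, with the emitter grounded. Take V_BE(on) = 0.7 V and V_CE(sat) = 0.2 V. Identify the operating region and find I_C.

saturation; I_C ≈ 18 mA

Assume active: I_B = (14 − 0.7)/39 = 0.341 mA, giving I_C = β·I_B = 27.3 mA.
But then V_CE = 15 − 27.3×0.82 = -7.37 V < V_CE(sat) = 0.2 V — impossible in the active region.
So the transistor is saturated. With V_CE = 0.2 V, I_C = (V_CC − 0.2)/R_C = 14.8/0.82 = 18 mA.
Check: β·I_B = 27.3 mA > I_C = 18 mA, confirming saturation.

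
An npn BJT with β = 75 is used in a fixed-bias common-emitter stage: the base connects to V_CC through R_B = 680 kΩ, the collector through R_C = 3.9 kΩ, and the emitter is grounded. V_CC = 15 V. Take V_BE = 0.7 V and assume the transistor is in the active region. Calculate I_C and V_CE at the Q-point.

Base loop: V_CC = I_B·R_B + V_BE, so I_B = (15 − 0.7)/680 kΩ = 0.021 mA.
In the active region I_C = β·I_B = 75 × 0.021 = 1.58 mA.
Collector loop: V_CE = V_CC − I_C·R_C = 15 − 1.58×3.9 = 8.85 V.
Since V_CE = 8.85 V > V_CE(sat) ≈ 0.2 V, the transistor is in the active region as assumed.

I_C ≈ 1.6 mA, V_CE ≈ 8.8 V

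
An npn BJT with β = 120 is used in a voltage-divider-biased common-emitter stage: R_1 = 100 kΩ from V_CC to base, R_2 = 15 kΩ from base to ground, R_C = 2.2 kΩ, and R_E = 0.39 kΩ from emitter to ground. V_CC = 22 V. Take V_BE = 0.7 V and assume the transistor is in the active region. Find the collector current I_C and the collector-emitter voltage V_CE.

I_C ≈ 4.3 mA, V_CE ≈ 11 V

Thevenize the base divider: V_Th = V_CC·R_2/(R_1+R_2) = 22×15/115 = 2.87 V, R_Th = R_1‖R_2 = 13 kΩ.
Base-emitter loop: V_Th = I_B·R_Th + V_BE + (β+1)I_B·R_E, so I_B = (2.87 − 0.7) / (13 + 121×0.39) = 0.036 mA.
I_C = β·I_B = 120×0.036 = 4.32 mA, and I_E = (β+1)I_B = 4.36 mA.
V_CE = V_CC − I_C·R_C − I_E·R_E = 22 − 4.32×2.2 − 4.36×0.39 = 10.8 V.
V_CE = 10.8 V > 0.2 V confirms active-region operation.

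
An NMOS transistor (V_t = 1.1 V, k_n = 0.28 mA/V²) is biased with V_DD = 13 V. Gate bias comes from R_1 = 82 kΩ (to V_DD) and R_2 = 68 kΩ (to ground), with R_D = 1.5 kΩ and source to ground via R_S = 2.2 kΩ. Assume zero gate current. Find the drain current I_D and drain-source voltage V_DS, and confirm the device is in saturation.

V_G = V_DD·R_2/(R_1+R_2) = 13×68/150 = 5.89 V.
Assume saturation: I_D = (k_n/2)(V_GS − V_t)² with V_GS = V_G − I_D·R_S = 5.89 − 2.2·I_D.
Substituting gives 0.678·I_D² − 3.95·I_D + 3.22 = 0, with roots I_D = 0.978 or 4.86 mA.
The root I_D = 4.86 mA gives V_GS = -4.79 V ≤ V_t, so take I_D = 0.978 mA.
Then V_GS = 3.74 V and V_DS = V_DD − I_D(R_D+R_S) = 13 − 0.978×3.7 = 9.38 V.
Saturation requires V_DS ≥ V_GS − V_t = 2.64 V; 9.38 ≥ 2.64 ✓.

I_D ≈ 0.98 mA, V_DS ≈ 9.4 V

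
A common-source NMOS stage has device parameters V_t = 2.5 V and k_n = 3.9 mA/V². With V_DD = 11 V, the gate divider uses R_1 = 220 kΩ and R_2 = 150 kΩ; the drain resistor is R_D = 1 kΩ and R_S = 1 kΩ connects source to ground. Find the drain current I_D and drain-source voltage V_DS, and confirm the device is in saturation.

V_G = V_DD·R_2/(R_1+R_2) = 11×150/370 = 4.46 V.
Assume saturation: I_D = (k_n/2)(V_GS − V_t)² with V_GS = V_G − I_D·R_S = 4.46 − 1·I_D.
Substituting gives 1.95·I_D² − 8.64·I_D + 7.49 = 0, with roots I_D = 1.18 or 3.25 mA.
The root I_D = 3.25 mA gives V_GS = 1.21 V ≤ V_t, so take I_D = 1.18 mA.
Then V_GS = 3.28 V and V_DS = V_DD − I_D(R_D+R_S) = 11 − 1.18×2 = 8.64 V.
Saturation requires V_DS ≥ V_GS − V_t = 0.778 V; 8.64 ≥ 0.778 ✓.

I_D ≈ 1.2 mA, V_DS ≈ 8.6 V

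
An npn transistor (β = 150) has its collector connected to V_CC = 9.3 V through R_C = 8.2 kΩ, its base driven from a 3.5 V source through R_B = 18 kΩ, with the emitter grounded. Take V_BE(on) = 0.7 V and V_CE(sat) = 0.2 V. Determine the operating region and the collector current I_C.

saturation; I_C ≈ 1.1 mA

Assume active: I_B = (3.5 − 0.7)/18 = 0.156 mA, giving I_C = β·I_B = 23.3 mA.
But then V_CE = 9.3 − 23.3×8.2 = -182 V < V_CE(sat) = 0.2 V — impossible in the active region.
So the transistor is saturated. With V_CE = 0.2 V, I_C = (V_CC − 0.2)/R_C = 9.1/8.2 = 1.11 mA.
Check: β·I_B = 23.3 mA > I_C = 1.11 mA, confirming saturation.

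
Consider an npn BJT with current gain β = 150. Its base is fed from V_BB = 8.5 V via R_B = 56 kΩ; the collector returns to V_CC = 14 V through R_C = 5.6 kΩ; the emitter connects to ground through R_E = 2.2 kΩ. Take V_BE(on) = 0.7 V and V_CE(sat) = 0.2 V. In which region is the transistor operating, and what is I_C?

saturation; I_C ≈ 1.8 mA

Assume active: I_B = (8.5 − 0.7)/(56 + 151×2.2) = 0.0201 mA, I_C = β·I_B = 3.01 mA.
Then V_CE = 14 − 3.01×5.6 − 3.03×2.2 = -9.55 V < 0.2 V — the active assumption fails.
Re-solve with V_CE = 0.2 V. KCL at the emitter: V_E/R_E = (V_BB−0.7−V_E)/R_B + (V_CC−0.2−V_E)/R_C, giving V_E = 4 V.
I_C = (V_CC − 0.2 − V_E)/R_C = (13.8 − 4)/5.6 = 1.75 mA.
Check: I_B = (7.8 − 4)/56 = 0.0679 mA, and β·I_B = 10.2 mA > I_C, confirming saturation.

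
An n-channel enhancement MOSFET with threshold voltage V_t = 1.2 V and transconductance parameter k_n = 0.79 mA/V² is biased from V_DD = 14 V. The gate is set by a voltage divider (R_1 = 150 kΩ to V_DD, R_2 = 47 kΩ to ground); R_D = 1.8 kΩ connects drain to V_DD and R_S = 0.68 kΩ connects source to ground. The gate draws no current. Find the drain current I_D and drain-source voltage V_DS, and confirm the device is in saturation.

V_G = V_DD·R_2/(R_1+R_2) = 14×47/197 = 3.34 V.
Assume saturation: I_D = (k_n/2)(V_GS − V_t)² with V_GS = V_G − I_D·R_S = 3.34 − 0.68·I_D.
Substituting gives 0.183·I_D² − 2.15·I_D + 1.81 = 0, with roots I_D = 0.912 or 10.9 mA.
The root I_D = 10.9 mA gives V_GS = -4.04 V ≤ V_t, so take I_D = 0.912 mA.
Then V_GS = 2.72 V and V_DS = V_DD − I_D(R_D+R_S) = 14 − 0.912×2.48 = 11.7 V.
Saturation requires V_DS ≥ V_GS − V_t = 1.52 V; 11.7 ≥ 1.52 ✓.

I_D ≈ 0.91 mA, V_DS ≈ 12 V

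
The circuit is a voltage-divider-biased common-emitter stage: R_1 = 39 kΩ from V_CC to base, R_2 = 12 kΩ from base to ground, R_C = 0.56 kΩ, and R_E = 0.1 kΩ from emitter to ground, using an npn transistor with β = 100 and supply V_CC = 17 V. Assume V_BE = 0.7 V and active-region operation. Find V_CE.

Thevenize the base divider: V_Th = V_CC·R_2/(R_1+R_2) = 17×12/51 = 4 V, R_Th = R_1‖R_2 = 9.18 kΩ.
Base-emitter loop: V_Th = I_B·R_Th + V_BE + (β+1)I_B·R_E, so I_B = (4 − 0.7) / (9.18 + 101×0.1) = 0.171 mA.
I_C = β·I_B = 100×0.171 = 17.1 mA, and I_E = (β+1)I_B = 17.3 mA.
V_CE = V_CC − I_C·R_C − I_E·R_E = 17 − 17.1×0.56 − 17.3×0.1 = 5.68 V.
V_CE = 5.68 V > 0.2 V confirms active-region operation.

V_CE ≈ 5.7 V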